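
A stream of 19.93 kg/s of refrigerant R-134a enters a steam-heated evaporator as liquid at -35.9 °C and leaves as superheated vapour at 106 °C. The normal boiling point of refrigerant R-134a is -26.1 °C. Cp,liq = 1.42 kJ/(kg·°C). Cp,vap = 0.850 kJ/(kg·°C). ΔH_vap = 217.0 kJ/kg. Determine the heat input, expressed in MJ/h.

liquid -35.9→-26.1 °C: 13.916 kJ/kg
vaporisation at -26.1 °C: 217 kJ/kg
vapour -26.1→106 °C: 112.28 kJ/kg
Δh = 13.916 + 217 + 112.28 = 343.2 kJ/kg
Q = ṁ·Δh = 19.93 kg/s × 343.2 kJ/kg = 6840 kJ/s
|Q| = 6840 kW = 24624 MJ/h

Q = 24600 MJ/h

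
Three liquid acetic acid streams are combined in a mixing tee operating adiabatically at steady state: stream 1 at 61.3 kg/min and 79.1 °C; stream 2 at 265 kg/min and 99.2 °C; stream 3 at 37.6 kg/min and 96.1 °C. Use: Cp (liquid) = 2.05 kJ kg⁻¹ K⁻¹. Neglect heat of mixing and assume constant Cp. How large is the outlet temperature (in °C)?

T_out = 95.5 °C

Adiabatic, steady state ⇒ Σ ṁᵢCp,ᵢ(T_out − Tᵢ) = 0
Σ ṁᵢCp,ᵢTᵢ = 61.3×2.05×79.1 + 265×2.05×99.2 + 37.6×2.05×96.1 = 71238
Σ ṁᵢCp,ᵢ = 61.3×2.05 + 265×2.05 + 37.6×2.05 = 746
T_out = 71238 / 746 = 95.494 °C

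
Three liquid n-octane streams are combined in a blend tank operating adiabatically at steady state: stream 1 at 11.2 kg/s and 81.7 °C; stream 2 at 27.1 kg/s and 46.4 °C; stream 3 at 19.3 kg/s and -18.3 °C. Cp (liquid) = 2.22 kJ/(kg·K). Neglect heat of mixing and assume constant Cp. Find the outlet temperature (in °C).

T_out = 31.6 °C

Adiabatic, steady state ⇒ Σ ṁᵢCp,ᵢ(T_out − Tᵢ) = 0
T_out = Σ ṁᵢCp,ᵢTᵢ / Σ ṁᵢCp,ᵢ
      = 4038.8 / 127.87 = 31.585 °C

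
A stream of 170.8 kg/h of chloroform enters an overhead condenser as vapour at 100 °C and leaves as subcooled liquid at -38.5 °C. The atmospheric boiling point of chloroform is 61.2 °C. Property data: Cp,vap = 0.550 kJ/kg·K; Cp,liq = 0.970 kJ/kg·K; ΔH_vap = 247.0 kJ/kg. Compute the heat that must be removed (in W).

vapour 100→61.2 °C: -21.34 kJ/kg
condensation at 61.2 °C: -247 kJ/kg
liquid 61.2→-38.5 °C: -96.709 kJ/kg
Δh = -21.34 + -247 + -96.709 = -365.05 kJ/kg
Q = ṁ·Δh = 170.8 kg/h × -365.05 kJ/kg = -62350 kJ/h
|Q| = 17.32 kW = 17320 W

Q_c = 17300 W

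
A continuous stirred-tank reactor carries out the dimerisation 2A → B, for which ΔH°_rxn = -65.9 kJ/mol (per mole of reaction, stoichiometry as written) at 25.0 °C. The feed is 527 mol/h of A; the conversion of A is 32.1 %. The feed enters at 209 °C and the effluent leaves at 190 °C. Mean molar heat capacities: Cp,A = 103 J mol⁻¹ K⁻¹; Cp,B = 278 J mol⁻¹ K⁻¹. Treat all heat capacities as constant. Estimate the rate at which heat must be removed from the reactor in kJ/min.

Q_out = 93.3 kJ/min

Extent of reaction ξ = 0.321 × 527 / 2 = 84.584 mol/h
Reaction term: ξ·ΔH°_rxn = 84.584 × -65.9 = -5574.1 kJ/h
Sensible, feed 209→25 °C: -9987.7 kJ/h
Outlet flows (mol/h): A 357.83, B 84.584
Sensible, products 25→190 °C: 9961.2 kJ/h
Q = ΔH = -5600.5 kJ/h = -1.5557 kW
Heat removed = 93.342 kJ/min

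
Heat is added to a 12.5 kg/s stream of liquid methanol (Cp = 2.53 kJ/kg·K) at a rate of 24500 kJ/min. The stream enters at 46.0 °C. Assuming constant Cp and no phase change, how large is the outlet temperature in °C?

Q = 24500 kJ/min = 408.33 kJ/s
ΔT = Q/(ṁ·Cp) = 408.33/(12.5×2.53) = 12.912 K
T_out = 46.0 + 12.912 = 58.912 °C

T_out = 58.9 °C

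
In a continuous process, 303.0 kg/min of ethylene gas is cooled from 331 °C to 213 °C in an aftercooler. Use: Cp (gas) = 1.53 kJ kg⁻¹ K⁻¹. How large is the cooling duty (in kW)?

Q = ṁ·Cp·ΔT = 303.0 × 1.53 × (213 − 331) = -54704 kJ/min
Converting: 54704 / 60 s = 911.73 kW

Q_c = 912 kW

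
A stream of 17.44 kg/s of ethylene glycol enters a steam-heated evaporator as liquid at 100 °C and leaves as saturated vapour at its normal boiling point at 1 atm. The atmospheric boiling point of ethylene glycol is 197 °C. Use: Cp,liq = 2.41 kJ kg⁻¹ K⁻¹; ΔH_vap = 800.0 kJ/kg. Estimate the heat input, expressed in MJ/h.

liquid 100→197 °C: 233.77 kJ/kg
vaporisation at 197 °C: 800 kJ/kg
Δh = 233.77 + 800 = 1033.8 kJ/kg
Q = ṁ·Δh = 17.44 kg/s × 1033.8 kJ/kg = 18029 kJ/s
|Q| = 18029 kW = 64904 MJ/h

Q = 64900 MJ/h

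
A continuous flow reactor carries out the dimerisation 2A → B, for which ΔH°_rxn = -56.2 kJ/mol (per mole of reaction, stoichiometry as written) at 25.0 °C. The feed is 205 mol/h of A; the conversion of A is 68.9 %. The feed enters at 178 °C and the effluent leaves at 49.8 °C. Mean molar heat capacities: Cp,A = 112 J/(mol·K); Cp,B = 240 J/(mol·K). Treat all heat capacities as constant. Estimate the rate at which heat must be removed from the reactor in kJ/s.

Q_out = 1.91 kJ/s

Extent of reaction ξ = 0.689 × 205 / 2 = 70.622 mol/h
Reaction term: ξ·ΔH°_rxn = 70.622 × -56.2 = -3969 kJ/h
Sensible, feed 178→25 °C: -3512.9 kJ/h
Outlet flows (mol/h): A 63.755, B 70.622
Sensible, products 25→49.8 °C: 597.43 kJ/h
Q = ΔH = -6884.4 kJ/h = -1.9123 kW
Heat removed = 1.9123 kJ/s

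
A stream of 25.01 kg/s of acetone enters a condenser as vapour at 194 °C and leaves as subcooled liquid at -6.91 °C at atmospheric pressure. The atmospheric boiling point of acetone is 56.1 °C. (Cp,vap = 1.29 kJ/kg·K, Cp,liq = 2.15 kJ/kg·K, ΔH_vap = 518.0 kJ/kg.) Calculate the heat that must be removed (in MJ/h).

Q_c = 74900 MJ/h

vapour 194→56.1 °C: -177.89 kJ/kg
condensation at 56.1 °C: -518 kJ/kg
liquid 56.1→-6.91 °C: -135.47 kJ/kg
Δh = -177.89 + -518 + -135.47 = -831.36 kJ/kg
Q = ṁ·Δh = 25.01 kg/s × -831.36 kJ/kg = -20792 kJ/s
|Q| = 20792 kW = 74853 MJ/h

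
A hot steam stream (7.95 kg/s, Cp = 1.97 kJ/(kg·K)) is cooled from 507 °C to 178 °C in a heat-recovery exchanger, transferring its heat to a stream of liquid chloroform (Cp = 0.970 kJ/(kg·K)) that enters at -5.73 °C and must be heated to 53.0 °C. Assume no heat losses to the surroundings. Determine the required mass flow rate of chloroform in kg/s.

Heat released by hot stream: Q = 7.95 × 1.97 × (507 − 178) = 5152.6 kJ/s
Energy balance on cold side (adiabatic exchanger): Q = ṁ_c·Cp_c·(T_c,out − T_c,in)
ṁ_c = 5152.6 / [0.970 × (53.0 − -5.73)] = 90.448 kg/s

ṁ_c = 90.4 kg/s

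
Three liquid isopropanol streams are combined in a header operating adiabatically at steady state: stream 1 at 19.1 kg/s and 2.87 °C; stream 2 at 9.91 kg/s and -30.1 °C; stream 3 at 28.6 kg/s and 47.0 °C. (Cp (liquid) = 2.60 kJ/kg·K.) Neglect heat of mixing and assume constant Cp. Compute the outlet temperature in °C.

T_out = 19.1 °C

Adiabatic, steady state ⇒ Σ ṁᵢCp,ᵢ(T_out − Tᵢ) = 0
Σ ṁᵢCp,ᵢTᵢ = 19.1×2.60×2.87 + 9.91×2.60×-30.1 + 28.6×2.60×47.0 = 2861.9
Σ ṁᵢCp,ᵢ = 19.1×2.60 + 9.91×2.60 + 28.6×2.60 = 149.79
T_out = 2861.9 / 149.79 = 19.107 °C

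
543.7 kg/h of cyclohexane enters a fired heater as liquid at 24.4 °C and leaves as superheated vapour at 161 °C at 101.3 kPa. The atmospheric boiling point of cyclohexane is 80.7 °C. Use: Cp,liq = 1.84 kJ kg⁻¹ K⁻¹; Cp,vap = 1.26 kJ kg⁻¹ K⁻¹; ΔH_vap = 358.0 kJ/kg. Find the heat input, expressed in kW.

Q = 85.0 kW

liquid 24.4→80.7 °C: 103.59 kJ/kg
vaporisation at 80.7 °C: 358 kJ/kg
vapour 80.7→161 °C: 101.18 kJ/kg
Δh = 103.59 + 358 + 101.18 = 562.77 kJ/kg
Q = ṁ·Δh = 543.7 kg/h × 562.77 kJ/kg = 305980 kJ/h
|Q| = 84.994 kW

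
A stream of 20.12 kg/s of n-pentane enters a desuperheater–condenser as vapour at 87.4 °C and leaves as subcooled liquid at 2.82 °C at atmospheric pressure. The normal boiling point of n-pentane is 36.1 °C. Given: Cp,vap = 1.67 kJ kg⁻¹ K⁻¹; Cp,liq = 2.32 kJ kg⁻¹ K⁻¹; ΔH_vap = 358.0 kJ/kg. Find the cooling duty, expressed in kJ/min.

vapour 87.4→36.1 °C: -85.671 kJ/kg
condensation at 36.1 °C: -358 kJ/kg
liquid 36.1→2.82 °C: -77.21 kJ/kg
Δh = -85.671 + -358 + -77.21 = -520.88 kJ/kg
Q = ṁ·Δh = 20.12 kg/s × -520.88 kJ/kg = -10480 kJ/s
|Q| = 10480 kW = 628810 kJ/min

Q_c = 629000 kJ/min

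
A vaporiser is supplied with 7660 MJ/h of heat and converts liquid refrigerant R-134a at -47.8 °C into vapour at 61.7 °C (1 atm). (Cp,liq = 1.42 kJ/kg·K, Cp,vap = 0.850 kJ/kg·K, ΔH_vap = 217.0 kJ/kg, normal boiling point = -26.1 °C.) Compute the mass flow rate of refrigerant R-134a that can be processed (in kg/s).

ṁ = 6.60 kg/s

Δh = 1.42×(-26.1−-47.8) + 217.0 + 0.850×(61.7−-26.1) = 322.44 kJ/kg
Q = 7660 MJ/h = 2127.8 kJ/s = 2127.8 kJ/s
ṁ = Q/Δh = 2127.8 / 322.44 = 6.5989 kg/s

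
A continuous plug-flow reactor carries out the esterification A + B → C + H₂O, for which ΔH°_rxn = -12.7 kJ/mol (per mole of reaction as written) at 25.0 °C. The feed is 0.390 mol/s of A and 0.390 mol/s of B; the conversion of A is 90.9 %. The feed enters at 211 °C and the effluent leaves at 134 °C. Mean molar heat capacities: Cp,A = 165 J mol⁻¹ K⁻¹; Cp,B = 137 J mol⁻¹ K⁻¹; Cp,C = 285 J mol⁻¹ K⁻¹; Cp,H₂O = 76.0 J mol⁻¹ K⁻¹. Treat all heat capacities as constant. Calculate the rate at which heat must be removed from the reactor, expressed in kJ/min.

Q_out = 677 kJ/min

Extent of reaction ξ = 0.909 × 0.390 = 0.35451 mol/s
Reaction term: ξ·ΔH°_rxn = 0.35451 × -12.7 = -4.5023 kJ/s
Sensible, feed 211→25 °C: -21.907 kJ/s
Outlet flows (mol/s): A 0.03549, B 0.03549, C 0.35451, H₂O 0.35451
Sensible, products 25→134 °C: 15.118 kJ/s
Q = ΔH = -11.291 kJ/s = -11.291 kW
Heat removed = 677.49 kJ/min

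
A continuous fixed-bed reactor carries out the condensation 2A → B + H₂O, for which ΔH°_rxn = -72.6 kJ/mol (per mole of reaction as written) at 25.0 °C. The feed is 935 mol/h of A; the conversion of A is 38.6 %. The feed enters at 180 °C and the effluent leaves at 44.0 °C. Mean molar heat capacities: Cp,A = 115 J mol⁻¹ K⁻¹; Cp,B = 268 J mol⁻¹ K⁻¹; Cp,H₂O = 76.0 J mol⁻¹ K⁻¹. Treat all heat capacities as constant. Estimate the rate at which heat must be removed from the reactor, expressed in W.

Q_out = 7590 W

Extent of reaction ξ = 0.386 × 935 / 2 = 180.46 mol/h
Reaction term: ξ·ΔH°_rxn = 180.46 × -72.6 = -13101 kJ/h
Sensible, feed 180→25 °C: -16666 kJ/h
Outlet flows (mol/h): A 574.09, B 180.46, H₂O 180.46
Sensible, products 25→44.0 °C: 2433.8 kJ/h
Q = ΔH = -27334 kJ/h = -7.5927 kW
Heat removed = 7592.7 W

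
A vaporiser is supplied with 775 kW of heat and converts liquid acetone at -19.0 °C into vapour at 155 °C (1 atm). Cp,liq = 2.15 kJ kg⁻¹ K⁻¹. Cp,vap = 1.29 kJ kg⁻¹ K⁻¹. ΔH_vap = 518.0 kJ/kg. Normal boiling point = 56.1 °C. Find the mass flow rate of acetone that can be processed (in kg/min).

ṁ = 57.6 kg/min

Δh = 2.15×(56.1−-19.0) + 518.0 + 1.29×(155−56.1) = 807.05 kJ/kg
Q = 775 kW = 775 kJ/s = 46500 kJ/min
ṁ = Q/Δh = 46500 / 807.05 = 57.618 kg/min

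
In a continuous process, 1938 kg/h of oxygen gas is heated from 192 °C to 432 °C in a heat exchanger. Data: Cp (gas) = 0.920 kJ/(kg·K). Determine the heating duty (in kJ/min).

Q = 7130 kJ/min

Q = ṁ·Cp·ΔT = 1938 × 0.920 × (432 − 192) = 427910 kJ/h
Converting: 427910 / 3600 s = 118.86 kW
Heating duty = 7131.8 kJ/min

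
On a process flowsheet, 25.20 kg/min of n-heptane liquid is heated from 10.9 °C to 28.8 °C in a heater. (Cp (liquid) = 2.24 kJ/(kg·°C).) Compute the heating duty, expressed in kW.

Q = ṁ·Cp·ΔT = 25.20 × 2.24 × (28.8 − 10.9) = 1010.4 kJ/min
Converting: 1010.4 / 60 s = 16.84 kW

Q = 16.8 kW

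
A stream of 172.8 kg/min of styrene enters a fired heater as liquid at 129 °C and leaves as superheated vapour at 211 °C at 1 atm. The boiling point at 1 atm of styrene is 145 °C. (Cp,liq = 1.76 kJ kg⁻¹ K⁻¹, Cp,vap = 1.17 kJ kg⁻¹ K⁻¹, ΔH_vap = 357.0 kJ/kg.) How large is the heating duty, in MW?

Q = 1.33 MW

liquid 129→145 °C: 28.16 kJ/kg
vaporisation at 145 °C: 357 kJ/kg
vapour 145→211 °C: 77.22 kJ/kg
Δh = 28.16 + 357 + 77.22 = 462.38 kJ/kg
Q = ṁ·Δh = 172.8 kg/min × 462.38 kJ/kg = 79899 kJ/min
|Q| = 1331.7 kW = 1.3317 MW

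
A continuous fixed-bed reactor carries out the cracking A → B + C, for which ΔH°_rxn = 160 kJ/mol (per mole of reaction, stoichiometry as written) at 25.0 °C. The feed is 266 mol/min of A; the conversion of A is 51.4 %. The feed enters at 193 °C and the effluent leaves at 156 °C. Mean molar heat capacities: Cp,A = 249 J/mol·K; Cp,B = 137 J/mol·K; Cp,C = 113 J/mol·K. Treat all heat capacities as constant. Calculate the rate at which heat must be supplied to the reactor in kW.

Q_in = 324 kW

Extent of reaction ξ = 0.514 × 266 = 136.72 mol/min
Reaction term: ξ·ΔH°_rxn = 136.72 × 160 = 21876 kJ/min
Sensible, feed 193→25 °C: -11127 kJ/min
Outlet flows (mol/min): A 129.28, B 136.72, C 136.72
Sensible, products 25→156 °C: 8694.6 kJ/min
Q = ΔH = 19443 kJ/min = 324.05 kW
Heat supplied = 324.05 kW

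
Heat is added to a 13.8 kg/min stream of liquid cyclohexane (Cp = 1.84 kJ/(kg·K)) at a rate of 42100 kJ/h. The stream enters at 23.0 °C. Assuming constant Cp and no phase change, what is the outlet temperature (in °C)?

Q = 42100 kJ/h = 701.67 kJ/min
ΔT = Q/(ṁ·Cp) = 701.67/(13.8×1.84) = 27.633 K
T_out = 23.0 + 27.633 = 50.633 °C

T_out = 50.6 °C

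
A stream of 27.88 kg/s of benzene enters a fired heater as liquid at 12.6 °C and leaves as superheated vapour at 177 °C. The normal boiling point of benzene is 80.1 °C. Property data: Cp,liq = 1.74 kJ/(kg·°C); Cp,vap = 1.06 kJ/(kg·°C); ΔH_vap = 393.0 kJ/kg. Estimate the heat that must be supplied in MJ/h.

liquid 12.6→80.1 °C: 117.45 kJ/kg
vaporisation at 80.1 °C: 393 kJ/kg
vapour 80.1→177 °C: 102.71 kJ/kg
Δh = 117.45 + 393 + 102.71 = 613.16 kJ/kg
Q = ṁ·Δh = 27.88 kg/s × 613.16 kJ/kg = 17095 kJ/s
|Q| = 17095 kW = 61542 MJ/h

Q = 61500 MJ/h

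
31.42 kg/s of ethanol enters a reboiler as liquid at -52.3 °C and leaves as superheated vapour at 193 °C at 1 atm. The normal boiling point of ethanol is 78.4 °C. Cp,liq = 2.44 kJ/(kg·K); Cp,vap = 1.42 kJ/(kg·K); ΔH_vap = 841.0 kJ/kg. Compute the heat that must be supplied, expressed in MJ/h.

Q = 150000 MJ/h

liquid -52.3→78.4 °C: 318.91 kJ/kg
vaporisation at 78.4 °C: 841 kJ/kg
vapour 78.4→193 °C: 162.73 kJ/kg
Δh = 318.91 + 841 + 162.73 = 1322.6 kJ/kg
Q = ṁ·Δh = 31.42 kg/s × 1322.6 kJ/kg = 41557 kJ/s
|Q| = 41557 kW = 149610 MJ/h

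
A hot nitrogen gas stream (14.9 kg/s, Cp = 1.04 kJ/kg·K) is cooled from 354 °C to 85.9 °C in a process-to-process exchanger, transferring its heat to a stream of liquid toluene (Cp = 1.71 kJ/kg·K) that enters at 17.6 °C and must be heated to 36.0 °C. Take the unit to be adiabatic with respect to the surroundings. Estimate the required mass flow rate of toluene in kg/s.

Heat released by hot stream: Q = 14.9 × 1.04 × (354 − 85.9) = 4154.5 kJ/s
Energy balance on cold side (adiabatic exchanger): Q = ṁ_c·Cp_c·(T_c,out − T_c,in)
ṁ_c = 4154.5 / [1.71 × (36.0 − 17.6)] = 132.04 kg/s

ṁ_c = 132 kg/s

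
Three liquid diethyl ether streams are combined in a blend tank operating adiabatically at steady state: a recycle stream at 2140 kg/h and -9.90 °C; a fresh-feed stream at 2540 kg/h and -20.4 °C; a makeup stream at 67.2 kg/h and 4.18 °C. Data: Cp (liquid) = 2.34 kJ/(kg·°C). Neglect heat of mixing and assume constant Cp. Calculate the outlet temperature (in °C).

No heat crosses the boundary, so H_out = H_in.
Σ ṁᵢCp,ᵢTᵢ = 2140×2.34×-9.90 + 2540×2.34×-20.4 + 67.2×2.34×4.18 = -170170
Σ ṁᵢCp,ᵢ = 2140×2.34 + 2540×2.34 + 67.2×2.34 = 11108
T_out = -170170 / 11108 = -15.319 °C

T_out = -15.3 °C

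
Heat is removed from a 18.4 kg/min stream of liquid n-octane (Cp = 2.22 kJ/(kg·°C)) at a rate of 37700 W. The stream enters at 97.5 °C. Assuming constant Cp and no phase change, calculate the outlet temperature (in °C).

T_out = 42.1 °C

Q = 37700 W = 2262 kJ/min
ΔT = Q/(ṁ·Cp) = 2262/(18.4×2.22) = 55.376 K
T_out = 97.5 − 55.376 = 42.124 °C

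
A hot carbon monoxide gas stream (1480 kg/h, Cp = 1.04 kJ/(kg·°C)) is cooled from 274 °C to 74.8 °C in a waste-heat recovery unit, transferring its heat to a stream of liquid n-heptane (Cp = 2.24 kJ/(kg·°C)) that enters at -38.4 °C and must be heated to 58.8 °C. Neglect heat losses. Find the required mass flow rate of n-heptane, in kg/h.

Heat released by hot stream: Q = 1480 × 1.04 × (274 − 74.8) = 306610 kJ/h
Energy balance on cold side (adiabatic exchanger): Q = ṁ_c·Cp_c·(T_c,out − T_c,in)
ṁ_c = 306610 / [2.24 × (58.8 − -38.4)] = 1408.2 kg/h

ṁ_c = 1410 kg/h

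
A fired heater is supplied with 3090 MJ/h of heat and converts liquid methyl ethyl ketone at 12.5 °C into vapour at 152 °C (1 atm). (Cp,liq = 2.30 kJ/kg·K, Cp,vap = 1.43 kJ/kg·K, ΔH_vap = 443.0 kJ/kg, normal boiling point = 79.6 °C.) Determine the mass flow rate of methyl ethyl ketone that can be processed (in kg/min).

Δh = 2.30×(79.6−12.5) + 443.0 + 1.43×(152−79.6) = 700.86 kJ/kg
Q = 3090 MJ/h = 858.33 kJ/s = 51500 kJ/min
ṁ = Q/Δh = 51500 / 700.86 = 73.481 kg/min

ṁ = 73.5 kg/min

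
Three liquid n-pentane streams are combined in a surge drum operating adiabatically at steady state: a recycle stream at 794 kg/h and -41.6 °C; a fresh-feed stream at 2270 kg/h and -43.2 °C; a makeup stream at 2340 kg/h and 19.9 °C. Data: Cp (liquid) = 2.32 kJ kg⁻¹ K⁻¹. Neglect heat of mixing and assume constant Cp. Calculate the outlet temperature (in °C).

T_out = -15.6 °C

Adiabatic, steady state ⇒ Σ ṁᵢCp,ᵢ(T_out − Tᵢ) = 0
Σ ṁᵢCp,ᵢTᵢ = 794×2.32×-41.6 + 2270×2.32×-43.2 + 2340×2.32×19.9 = -196110
Σ ṁᵢCp,ᵢ = 794×2.32 + 2270×2.32 + 2340×2.32 = 12537
T_out = -196110 / 12537 = -15.642 °C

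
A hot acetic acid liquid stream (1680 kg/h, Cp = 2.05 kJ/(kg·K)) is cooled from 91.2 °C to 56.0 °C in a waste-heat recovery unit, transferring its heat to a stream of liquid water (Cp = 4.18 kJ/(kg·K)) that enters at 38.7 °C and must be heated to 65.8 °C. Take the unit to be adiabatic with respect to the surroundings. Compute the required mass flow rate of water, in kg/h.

Heat released by hot stream: Q = 1680 × 2.05 × (91.2 − 56.0) = 121230 kJ/h
Energy balance on cold side (adiabatic exchanger): Q = ṁ_c·Cp_c·(T_c,out − T_c,in)
ṁ_c = 121230 / [4.18 × (65.8 − 38.7)] = 1070.2 kg/h

ṁ_c = 1070 kg/h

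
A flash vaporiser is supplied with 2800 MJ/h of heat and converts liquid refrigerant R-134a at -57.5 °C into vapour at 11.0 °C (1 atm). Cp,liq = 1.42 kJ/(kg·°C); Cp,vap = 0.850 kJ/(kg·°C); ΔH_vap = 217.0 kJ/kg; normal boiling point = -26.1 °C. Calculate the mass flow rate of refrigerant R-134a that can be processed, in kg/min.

Δh = 1.42×(-26.1−-57.5) + 217.0 + 0.850×(11.0−-26.1) = 293.12 kJ/kg
Q = 2800 MJ/h = 777.78 kJ/s = 46667 kJ/min
ṁ = Q/Δh = 46667 / 293.12 = 159.21 kg/min

ṁ = 159 kg/min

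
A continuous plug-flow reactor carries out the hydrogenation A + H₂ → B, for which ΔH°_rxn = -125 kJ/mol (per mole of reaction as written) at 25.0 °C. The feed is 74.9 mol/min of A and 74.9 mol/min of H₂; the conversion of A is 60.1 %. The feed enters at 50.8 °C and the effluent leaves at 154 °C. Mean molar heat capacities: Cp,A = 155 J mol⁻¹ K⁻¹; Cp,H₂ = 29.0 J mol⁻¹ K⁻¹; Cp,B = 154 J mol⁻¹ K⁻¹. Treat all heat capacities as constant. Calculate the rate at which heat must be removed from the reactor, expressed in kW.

Extent of reaction ξ = 0.601 × 74.9 = 45.015 mol/min
Reaction term: ξ·ΔH°_rxn = 45.015 × -125 = -5626.9 kJ/min
Sensible, feed 50.8→25 °C: -355.57 kJ/min
Outlet flows (mol/min): A 29.885, H₂ 29.885, B 45.015
Sensible, products 25→154 °C: 1603.6 kJ/min
Q = ΔH = -4378.8 kJ/min = -72.98 kW
Heat removed = 72.98 kW

Q_out = 73.0 kW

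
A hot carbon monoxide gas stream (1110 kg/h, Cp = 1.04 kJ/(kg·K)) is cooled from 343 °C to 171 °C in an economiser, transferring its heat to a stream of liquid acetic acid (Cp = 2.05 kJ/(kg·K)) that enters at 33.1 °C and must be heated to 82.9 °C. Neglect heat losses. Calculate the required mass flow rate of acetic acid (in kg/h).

ṁ_c = 1940 kg/h

Heat released by hot stream: Q = 1110 × 1.04 × (343 − 171) = 198560 kJ/h
Energy balance on cold side (adiabatic exchanger): Q = ṁ_c·Cp_c·(T_c,out − T_c,in)
ṁ_c = 198560 / [2.05 × (82.9 − 33.1)] = 1944.9 kg/h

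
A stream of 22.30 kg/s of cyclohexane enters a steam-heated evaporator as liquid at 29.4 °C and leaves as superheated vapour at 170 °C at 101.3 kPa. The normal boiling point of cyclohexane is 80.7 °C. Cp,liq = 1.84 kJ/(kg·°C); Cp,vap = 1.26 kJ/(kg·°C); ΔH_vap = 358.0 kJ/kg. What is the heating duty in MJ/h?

Q = 45400 MJ/h

liquid 29.4→80.7 °C: 94.392 kJ/kg
vaporisation at 80.7 °C: 358 kJ/kg
vapour 80.7→170 °C: 112.52 kJ/kg
Δh = 94.392 + 358 + 112.52 = 564.91 kJ/kg
Q = ṁ·Δh = 22.30 kg/s × 564.91 kJ/kg = 12597 kJ/s
|Q| = 12597 kW = 45351 MJ/h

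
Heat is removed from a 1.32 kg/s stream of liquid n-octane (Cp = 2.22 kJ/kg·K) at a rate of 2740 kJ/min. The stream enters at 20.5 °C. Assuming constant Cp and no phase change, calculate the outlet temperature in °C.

T_out = 4.92 °C

Q = 2740 kJ/min = 45.667 kJ/s
ΔT = Q/(ṁ·Cp) = 45.667/(1.32×2.22) = 15.584 K
T_out = 20.5 − 15.584 = 4.9162 °C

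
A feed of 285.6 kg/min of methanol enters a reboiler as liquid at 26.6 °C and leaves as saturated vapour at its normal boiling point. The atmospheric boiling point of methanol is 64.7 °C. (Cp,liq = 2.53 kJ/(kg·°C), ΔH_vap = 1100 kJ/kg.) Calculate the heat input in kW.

liquid 26.6→64.7 °C: 96.393 kJ/kg
vaporisation at 64.7 °C: 1100 kJ/kg
Δh = 96.393 + 1100 = 1196.4 kJ/kg
Q = ṁ·Δh = 285.6 kg/min × 1196.4 kJ/kg = 341690 kJ/min
|Q| = 5694.8 kW

Q = 5690 kW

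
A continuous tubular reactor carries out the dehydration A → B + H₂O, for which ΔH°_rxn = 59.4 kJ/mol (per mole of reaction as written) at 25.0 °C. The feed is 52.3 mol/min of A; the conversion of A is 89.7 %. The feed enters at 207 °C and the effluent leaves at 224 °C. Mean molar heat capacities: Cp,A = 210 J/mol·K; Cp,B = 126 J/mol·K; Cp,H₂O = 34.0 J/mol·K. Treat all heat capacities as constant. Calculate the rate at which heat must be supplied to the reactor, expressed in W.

Extent of reaction ξ = 0.897 × 52.3 = 46.913 mol/min
Reaction term: ξ·ΔH°_rxn = 46.913 × 59.4 = 2786.6 kJ/min
Sensible, feed 207→25 °C: -1998.9 kJ/min
Outlet flows (mol/min): A 5.3869, B 46.913, H₂O 46.913
Sensible, products 25→224 °C: 1718.8 kJ/min
Q = ΔH = 2506.6 kJ/min = 41.776 kW
Heat supplied = 41776 W

Q_in = 41800 W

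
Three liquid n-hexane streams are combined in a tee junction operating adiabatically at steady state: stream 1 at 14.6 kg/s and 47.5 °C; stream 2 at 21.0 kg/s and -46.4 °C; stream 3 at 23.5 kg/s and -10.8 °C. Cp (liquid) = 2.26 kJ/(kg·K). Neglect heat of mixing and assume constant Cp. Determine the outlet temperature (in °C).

Energy balance with Q = 0: Σ ṁᵢCp,ᵢ(T_out − Tᵢ) = 0
Σ ṁᵢCp,ᵢTᵢ = 14.6×2.26×47.5 + 21.0×2.26×-46.4 + 23.5×2.26×-10.8 = -1208.4
Σ ṁᵢCp,ᵢ = 14.6×2.26 + 21.0×2.26 + 23.5×2.26 = 133.57
T_out = -1208.4 / 133.57 = -9.0474 °C

T_out = -9.05 °C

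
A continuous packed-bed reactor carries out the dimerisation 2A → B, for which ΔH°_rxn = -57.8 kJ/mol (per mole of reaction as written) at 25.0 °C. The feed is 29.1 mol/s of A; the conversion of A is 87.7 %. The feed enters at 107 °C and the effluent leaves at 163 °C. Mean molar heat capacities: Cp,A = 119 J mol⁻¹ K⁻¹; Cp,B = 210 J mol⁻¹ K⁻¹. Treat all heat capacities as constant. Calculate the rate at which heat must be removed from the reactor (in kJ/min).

Q_out = 35600 kJ/min

Extent of reaction ξ = 0.877 × 29.1 / 2 = 12.76 mol/s
Reaction term: ξ·ΔH°_rxn = 12.76 × -57.8 = -737.55 kJ/s
Sensible, feed 107→25 °C: -283.96 kJ/s
Outlet flows (mol/s): A 3.5793, B 12.76
Sensible, products 25→163 °C: 428.57 kJ/s
Q = ΔH = -592.93 kJ/s = -592.93 kW
Heat removed = 35576 kJ/min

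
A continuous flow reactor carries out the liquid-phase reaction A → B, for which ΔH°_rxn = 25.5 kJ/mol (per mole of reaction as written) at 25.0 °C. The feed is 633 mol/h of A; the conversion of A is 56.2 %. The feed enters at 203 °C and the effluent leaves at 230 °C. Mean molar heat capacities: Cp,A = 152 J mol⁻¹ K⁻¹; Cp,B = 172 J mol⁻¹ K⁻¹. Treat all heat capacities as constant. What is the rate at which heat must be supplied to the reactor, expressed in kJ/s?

Extent of reaction ξ = 0.562 × 633 = 355.75 mol/h
Reaction term: ξ·ΔH°_rxn = 355.75 × 25.5 = 9071.5 kJ/h
Sensible, feed 203→25 °C: -17126 kJ/h
Outlet flows (mol/h): A 277.25, B 355.75
Sensible, products 25→230 °C: 21183 kJ/h
Q = ΔH = 13128 kJ/h = 3.6466 kW
Heat supplied = 3.6466 kJ/s

Q_in = 3.65 kJ/s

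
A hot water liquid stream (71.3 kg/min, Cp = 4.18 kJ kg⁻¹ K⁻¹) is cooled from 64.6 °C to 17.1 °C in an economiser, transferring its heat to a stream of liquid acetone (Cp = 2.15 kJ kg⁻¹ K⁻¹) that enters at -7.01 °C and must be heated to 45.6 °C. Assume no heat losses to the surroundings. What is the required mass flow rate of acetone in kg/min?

ṁ_c = 125 kg/min

Heat released by hot stream: Q = 71.3 × 4.18 × (64.6 − 17.1) = 14157 kJ/min
Energy balance on cold side (adiabatic exchanger): Q = ṁ_c·Cp_c·(T_c,out − T_c,in)
ṁ_c = 14157 / [2.15 × (45.6 − -7.01)] = 125.16 kg/min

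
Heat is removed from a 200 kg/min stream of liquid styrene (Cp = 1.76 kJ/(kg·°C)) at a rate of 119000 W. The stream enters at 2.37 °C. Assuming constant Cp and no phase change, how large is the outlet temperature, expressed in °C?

T_out = -17.9 °C

Q = 119000 W = 7140 kJ/min
ΔT = Q/(ṁ·Cp) = 7140/(200×1.76) = 20.284 K
T_out = 2.37 − 20.284 = -17.914 °C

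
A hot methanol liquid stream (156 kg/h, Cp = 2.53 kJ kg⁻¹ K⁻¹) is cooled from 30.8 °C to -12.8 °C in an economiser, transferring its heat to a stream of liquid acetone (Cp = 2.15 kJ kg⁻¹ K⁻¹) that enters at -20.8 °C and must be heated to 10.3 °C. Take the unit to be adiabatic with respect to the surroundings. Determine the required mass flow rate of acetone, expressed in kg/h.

ṁ_c = 257 kg/h

Heat released by hot stream: Q = 156 × 2.53 × (30.8 − -12.8) = 17208 kJ/h
Energy balance on cold side (adiabatic exchanger): Q = ṁ_c·Cp_c·(T_c,out − T_c,in)
ṁ_c = 17208 / [2.15 × (10.3 − -20.8)] = 257.36 kg/h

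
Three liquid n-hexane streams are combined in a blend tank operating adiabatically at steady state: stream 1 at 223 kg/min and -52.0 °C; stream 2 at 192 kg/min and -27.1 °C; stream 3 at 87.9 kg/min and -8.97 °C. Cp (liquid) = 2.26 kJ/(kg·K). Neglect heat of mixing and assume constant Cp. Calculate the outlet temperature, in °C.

Adiabatic, steady state ⇒ Σ ṁᵢCp,ᵢ(T_out − Tᵢ) = 0
T_out = Σ ṁᵢCp,ᵢTᵢ / Σ ṁᵢCp,ᵢ
      = -39748 / 1136.6 = -34.972 °C

T_out = -35.0 °C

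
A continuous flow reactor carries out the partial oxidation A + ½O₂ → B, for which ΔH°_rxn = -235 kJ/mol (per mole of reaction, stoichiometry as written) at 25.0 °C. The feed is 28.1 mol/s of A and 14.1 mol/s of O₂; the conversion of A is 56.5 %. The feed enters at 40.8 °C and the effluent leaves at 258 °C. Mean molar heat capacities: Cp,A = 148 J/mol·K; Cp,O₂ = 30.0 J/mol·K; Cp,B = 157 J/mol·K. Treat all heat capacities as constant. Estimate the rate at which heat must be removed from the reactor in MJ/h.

Q_out = 9930 MJ/h

Extent of reaction ξ = 0.565 × 28.1 = 15.877 mol/s
Reaction term: ξ·ΔH°_rxn = 15.877 × -235 = -3731 kJ/s
Sensible, feed 40.8→25 °C: -72.392 kJ/s
Outlet flows (mol/s): A 12.224, O₂ 6.1617, B 15.877
Sensible, products 25→258 °C: 1045.4 kJ/s
Q = ΔH = -2758 kJ/s = -2758 kW
Heat removed = 9928.8 MJ/h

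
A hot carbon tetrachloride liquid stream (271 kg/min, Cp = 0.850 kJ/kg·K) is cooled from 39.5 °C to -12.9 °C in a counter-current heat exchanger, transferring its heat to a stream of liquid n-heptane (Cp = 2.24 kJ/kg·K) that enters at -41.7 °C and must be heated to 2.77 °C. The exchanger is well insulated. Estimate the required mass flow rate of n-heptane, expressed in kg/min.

Heat released by hot stream: Q = 271 × 0.850 × (39.5 − -12.9) = 12070 kJ/min
Energy balance on cold side (adiabatic exchanger): Q = ṁ_c·Cp_c·(T_c,out − T_c,in)
ṁ_c = 12070 / [2.24 × (2.77 − -41.7)] = 121.17 kg/min

ṁ_c = 121 kg/min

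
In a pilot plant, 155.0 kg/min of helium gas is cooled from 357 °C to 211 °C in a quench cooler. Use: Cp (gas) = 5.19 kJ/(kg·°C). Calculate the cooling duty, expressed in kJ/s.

Q = ṁ·Cp·ΔT = 155.0 × 5.19 × (211 − 357) = -117450 kJ/min
Converting: 117450 / 60 s = 1957.5 kW

Q_c = 1960 kJ/s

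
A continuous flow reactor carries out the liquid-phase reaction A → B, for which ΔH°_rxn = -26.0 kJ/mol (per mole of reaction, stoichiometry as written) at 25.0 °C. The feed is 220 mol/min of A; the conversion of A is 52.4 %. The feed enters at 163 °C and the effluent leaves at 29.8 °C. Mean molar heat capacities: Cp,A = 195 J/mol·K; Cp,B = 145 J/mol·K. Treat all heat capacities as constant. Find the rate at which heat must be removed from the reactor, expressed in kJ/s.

Q_out = 146 kJ/s

Extent of reaction ξ = 0.524 × 220 = 115.28 mol/min
Reaction term: ξ·ΔH°_rxn = 115.28 × -26.0 = -2997.3 kJ/min
Sensible, feed 163→25 °C: -5920.2 kJ/min
Outlet flows (mol/min): A 104.72, B 115.28
Sensible, products 25→29.8 °C: 178.25 kJ/min
Q = ΔH = -8739.2 kJ/min = -145.65 kW
Heat removed = 145.65 kJ/s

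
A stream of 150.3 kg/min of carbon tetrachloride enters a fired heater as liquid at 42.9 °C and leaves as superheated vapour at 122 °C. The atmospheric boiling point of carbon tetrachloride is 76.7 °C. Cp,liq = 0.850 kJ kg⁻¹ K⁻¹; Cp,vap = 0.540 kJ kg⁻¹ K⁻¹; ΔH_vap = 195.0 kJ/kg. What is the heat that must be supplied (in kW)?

liquid 42.9→76.7 °C: 28.73 kJ/kg
vaporisation at 76.7 °C: 195 kJ/kg
vapour 76.7→122 °C: 24.462 kJ/kg
Δh = 28.73 + 195 + 24.462 = 248.19 kJ/kg
Q = ṁ·Δh = 150.3 kg/min × 248.19 kJ/kg = 37303 kJ/min
|Q| = 621.72 kW

Q = 622 kW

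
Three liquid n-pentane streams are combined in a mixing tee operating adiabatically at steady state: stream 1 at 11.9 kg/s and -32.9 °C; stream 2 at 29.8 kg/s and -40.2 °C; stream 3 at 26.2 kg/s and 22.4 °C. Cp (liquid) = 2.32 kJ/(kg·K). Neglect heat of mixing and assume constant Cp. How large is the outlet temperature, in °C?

T_out = -14.8 °C

Energy balance with Q = 0: Σ ṁᵢCp,ᵢ(T_out − Tᵢ) = 0
Σ ṁᵢCp,ᵢTᵢ = 11.9×2.32×-32.9 + 29.8×2.32×-40.2 + 26.2×2.32×22.4 = -2326
Σ ṁᵢCp,ᵢ = 11.9×2.32 + 29.8×2.32 + 26.2×2.32 = 157.53
T_out = -2326 / 157.53 = -14.766 °C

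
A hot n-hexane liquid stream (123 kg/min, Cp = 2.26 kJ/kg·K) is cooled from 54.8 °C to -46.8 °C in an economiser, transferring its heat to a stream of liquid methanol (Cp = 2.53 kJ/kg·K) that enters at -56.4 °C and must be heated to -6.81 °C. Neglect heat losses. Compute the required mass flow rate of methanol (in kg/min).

Heat released by hot stream: Q = 123 × 2.26 × (54.8 − -46.8) = 28243 kJ/min
Energy balance on cold side (adiabatic exchanger): Q = ṁ_c·Cp_c·(T_c,out − T_c,in)
ṁ_c = 28243 / [2.53 × (-6.81 − -56.4)] = 225.11 kg/min

ṁ_c = 225 kg/min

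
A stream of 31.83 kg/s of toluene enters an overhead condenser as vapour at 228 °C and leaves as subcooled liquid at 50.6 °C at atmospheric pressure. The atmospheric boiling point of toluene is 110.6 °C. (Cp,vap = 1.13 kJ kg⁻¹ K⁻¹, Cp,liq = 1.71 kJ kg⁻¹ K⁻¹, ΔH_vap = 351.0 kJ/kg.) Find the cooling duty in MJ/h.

Q_c = 67200 MJ/h

vapour 228→110.6 °C: -132.66 kJ/kg
condensation at 110.6 °C: -351 kJ/kg
liquid 110.6→50.6 °C: -102.6 kJ/kg
Δh = -132.66 + -351 + -102.6 = -586.26 kJ/kg
Q = ṁ·Δh = 31.83 kg/s × -586.26 kJ/kg = -18661 kJ/s
|Q| = 18661 kW = 67179 MJ/h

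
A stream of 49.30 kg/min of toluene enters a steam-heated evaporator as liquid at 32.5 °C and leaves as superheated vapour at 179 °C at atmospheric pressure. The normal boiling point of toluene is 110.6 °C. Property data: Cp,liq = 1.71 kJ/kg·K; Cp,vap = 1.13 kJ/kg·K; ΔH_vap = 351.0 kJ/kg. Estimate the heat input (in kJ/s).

Q = 462 kJ/s

liquid 32.5→110.6 °C: 133.55 kJ/kg
vaporisation at 110.6 °C: 351 kJ/kg
vapour 110.6→179 °C: 77.292 kJ/kg
Δh = 133.55 + 351 + 77.292 = 561.84 kJ/kg
Q = ṁ·Δh = 49.30 kg/min × 561.84 kJ/kg = 27699 kJ/min
|Q| = 461.65 kW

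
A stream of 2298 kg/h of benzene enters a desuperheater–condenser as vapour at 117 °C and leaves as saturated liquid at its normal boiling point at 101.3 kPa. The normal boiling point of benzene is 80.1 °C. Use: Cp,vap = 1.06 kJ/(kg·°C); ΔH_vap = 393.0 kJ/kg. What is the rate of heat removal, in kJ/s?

Q_c = 276 kJ/s

vapour 117→80.1 °C: -39.114 kJ/kg
condensation at 80.1 °C: -393 kJ/kg
Δh = -39.114 + -393 = -432.11 kJ/kg
Q = ṁ·Δh = 2298 kg/h × -432.11 kJ/kg = -993000 kJ/h
|Q| = 275.83 kW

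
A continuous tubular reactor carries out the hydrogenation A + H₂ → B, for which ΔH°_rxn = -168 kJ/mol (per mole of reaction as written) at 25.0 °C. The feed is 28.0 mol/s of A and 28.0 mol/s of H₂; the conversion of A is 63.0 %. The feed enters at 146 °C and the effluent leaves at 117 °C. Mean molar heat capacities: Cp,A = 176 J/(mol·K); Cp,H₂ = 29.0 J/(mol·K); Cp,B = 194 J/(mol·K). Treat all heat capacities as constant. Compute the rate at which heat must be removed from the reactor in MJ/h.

Q_out = 11300 MJ/h

Extent of reaction ξ = 0.630 × 28.0 = 17.64 mol/s
Reaction term: ξ·ΔH°_rxn = 17.64 × -168 = -2963.5 kJ/s
Sensible, feed 146→25 °C: -694.54 kJ/s
Outlet flows (mol/s): A 10.36, H₂ 10.36, B 17.64
Sensible, products 25→117 °C: 510.23 kJ/s
Q = ΔH = -3147.8 kJ/s = -3147.8 kW
Heat removed = 11332 MJ/h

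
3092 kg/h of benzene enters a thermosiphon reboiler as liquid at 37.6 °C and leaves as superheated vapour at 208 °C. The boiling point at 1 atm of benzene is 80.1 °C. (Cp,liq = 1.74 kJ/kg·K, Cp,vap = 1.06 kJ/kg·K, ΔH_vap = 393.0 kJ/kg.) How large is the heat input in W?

liquid 37.6→80.1 °C: 73.95 kJ/kg
vaporisation at 80.1 °C: 393 kJ/kg
vapour 80.1→208 °C: 135.57 kJ/kg
Δh = 73.95 + 393 + 135.57 = 602.52 kJ/kg
Q = ṁ·Δh = 3092 kg/h × 602.52 kJ/kg = 1.863e+06 kJ/h
|Q| = 517.5 kW = 517500 W

Q = 518000 W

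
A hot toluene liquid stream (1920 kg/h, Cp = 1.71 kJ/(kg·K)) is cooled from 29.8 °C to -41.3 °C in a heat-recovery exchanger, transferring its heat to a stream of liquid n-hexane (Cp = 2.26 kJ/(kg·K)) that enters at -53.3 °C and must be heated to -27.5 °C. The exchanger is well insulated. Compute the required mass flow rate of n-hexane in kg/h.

ṁ_c = 4000 kg/h

Heat released by hot stream: Q = 1920 × 1.71 × (29.8 − -41.3) = 233440 kJ/h
Energy balance on cold side (adiabatic exchanger): Q = ṁ_c·Cp_c·(T_c,out − T_c,in)
ṁ_c = 233440 / [2.26 × (-27.5 − -53.3)] = 4003.5 kg/h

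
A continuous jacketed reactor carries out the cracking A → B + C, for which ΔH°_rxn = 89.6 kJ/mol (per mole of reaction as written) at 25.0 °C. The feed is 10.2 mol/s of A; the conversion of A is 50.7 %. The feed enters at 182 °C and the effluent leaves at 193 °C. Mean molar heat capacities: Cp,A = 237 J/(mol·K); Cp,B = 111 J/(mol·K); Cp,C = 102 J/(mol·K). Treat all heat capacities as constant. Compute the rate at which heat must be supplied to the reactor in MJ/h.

Extent of reaction ξ = 0.507 × 10.2 = 5.1714 mol/s
Reaction term: ξ·ΔH°_rxn = 5.1714 × 89.6 = 463.36 kJ/s
Sensible, feed 182→25 °C: -379.53 kJ/s
Outlet flows (mol/s): A 5.0286, B 5.1714, C 5.1714
Sensible, products 25→193 °C: 385.27 kJ/s
Q = ΔH = 469.1 kJ/s = 469.1 kW
Heat supplied = 1688.8 MJ/h

Q_in = 1690 MJ/h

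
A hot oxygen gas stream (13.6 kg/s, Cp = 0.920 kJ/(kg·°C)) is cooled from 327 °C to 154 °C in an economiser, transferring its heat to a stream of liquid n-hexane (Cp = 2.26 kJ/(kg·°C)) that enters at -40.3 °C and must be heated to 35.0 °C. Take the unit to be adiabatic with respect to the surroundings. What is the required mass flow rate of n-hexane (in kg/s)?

Heat released by hot stream: Q = 13.6 × 0.920 × (327 − 154) = 2164.6 kJ/s
Energy balance on cold side (adiabatic exchanger): Q = ṁ_c·Cp_c·(T_c,out − T_c,in)
ṁ_c = 2164.6 / [2.26 × (35.0 − -40.3)] = 12.719 kg/s

ṁ_c = 12.7 kg/s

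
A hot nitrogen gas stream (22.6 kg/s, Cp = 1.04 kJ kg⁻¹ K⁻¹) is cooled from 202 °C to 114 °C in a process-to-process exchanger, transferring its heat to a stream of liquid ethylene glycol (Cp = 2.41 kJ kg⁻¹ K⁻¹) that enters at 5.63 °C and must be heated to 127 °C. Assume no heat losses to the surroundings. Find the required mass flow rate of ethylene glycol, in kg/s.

Heat released by hot stream: Q = 22.6 × 1.04 × (202 − 114) = 2068.4 kJ/s
Energy balance on cold side (adiabatic exchanger): Q = ṁ_c·Cp_c·(T_c,out − T_c,in)
ṁ_c = 2068.4 / [2.41 × (127 − 5.63)] = 7.0712 kg/s

ṁ_c = 7.07 kg/s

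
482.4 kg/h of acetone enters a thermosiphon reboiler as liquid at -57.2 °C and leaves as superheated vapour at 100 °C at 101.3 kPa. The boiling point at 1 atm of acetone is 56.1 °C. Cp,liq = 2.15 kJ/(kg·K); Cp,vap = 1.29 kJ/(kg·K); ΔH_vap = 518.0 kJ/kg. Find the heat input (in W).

liquid -57.2→56.1 °C: 243.6 kJ/kg
vaporisation at 56.1 °C: 518 kJ/kg
vapour 56.1→100 °C: 56.631 kJ/kg
Δh = 243.6 + 518 + 56.631 = 818.23 kJ/kg
Q = ṁ·Δh = 482.4 kg/h × 818.23 kJ/kg = 394710 kJ/h
|Q| = 109.64 kW = 109640 W

Q = 110000 W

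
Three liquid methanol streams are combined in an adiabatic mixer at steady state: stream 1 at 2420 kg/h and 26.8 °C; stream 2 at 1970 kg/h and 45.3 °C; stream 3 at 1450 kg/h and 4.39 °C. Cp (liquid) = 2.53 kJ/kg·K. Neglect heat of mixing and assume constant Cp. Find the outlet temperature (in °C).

No heat crosses the boundary, so H_out = H_in.
T_out = Σ ṁᵢCp,ᵢTᵢ / Σ ṁᵢCp,ᵢ
      = 405970 / 14775 = 27.476 °C

T_out = 27.5 °C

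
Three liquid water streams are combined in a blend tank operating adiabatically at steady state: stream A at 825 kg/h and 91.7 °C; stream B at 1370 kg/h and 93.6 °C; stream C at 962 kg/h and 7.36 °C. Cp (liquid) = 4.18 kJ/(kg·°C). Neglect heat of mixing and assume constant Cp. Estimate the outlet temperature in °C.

Adiabatic, steady state ⇒ Σ ṁᵢCp,ᵢ(T_out − Tᵢ) = 0
T_out = Σ ṁᵢCp,ᵢTᵢ / Σ ṁᵢCp,ᵢ
      = 881830 / 13196 = 66.824 °C

T_out = 66.8 °C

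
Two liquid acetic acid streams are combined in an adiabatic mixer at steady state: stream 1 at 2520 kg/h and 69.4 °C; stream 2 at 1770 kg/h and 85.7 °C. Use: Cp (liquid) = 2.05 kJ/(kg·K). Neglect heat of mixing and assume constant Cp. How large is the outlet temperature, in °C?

T_out = 76.1 °C

No heat crosses the boundary, so H_out = H_in.
Σ ṁᵢCp,ᵢTᵢ = 2520×2.05×69.4 + 1770×2.05×85.7 = 669480
Σ ṁᵢCp,ᵢ = 2520×2.05 + 1770×2.05 = 8794.5
T_out = 669480 / 8794.5 = 76.125 °C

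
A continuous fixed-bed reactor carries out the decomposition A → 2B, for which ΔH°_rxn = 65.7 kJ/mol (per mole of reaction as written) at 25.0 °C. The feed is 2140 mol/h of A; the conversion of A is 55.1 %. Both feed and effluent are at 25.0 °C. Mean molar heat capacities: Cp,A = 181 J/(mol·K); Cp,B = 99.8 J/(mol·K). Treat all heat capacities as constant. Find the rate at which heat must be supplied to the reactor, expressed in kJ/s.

Extent of reaction ξ = 0.551 × 2140 = 1179.1 mol/h
Reaction term: ξ·ΔH°_rxn = 1179.1 × 65.7 = 77469 kJ/h
Q = ΔH = 77469 kJ/h = 21.519 kW
Heat supplied = 21.519 kJ/s

Q_in = 21.5 kJ/s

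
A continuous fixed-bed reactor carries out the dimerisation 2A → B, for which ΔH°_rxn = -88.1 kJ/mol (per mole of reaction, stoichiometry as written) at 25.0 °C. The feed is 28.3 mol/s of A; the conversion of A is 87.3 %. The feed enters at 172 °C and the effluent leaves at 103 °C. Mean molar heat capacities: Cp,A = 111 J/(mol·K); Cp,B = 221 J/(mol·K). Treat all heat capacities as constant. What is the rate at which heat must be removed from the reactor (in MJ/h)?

Q_out = 4700 MJ/h

Extent of reaction ξ = 0.873 × 28.3 / 2 = 12.353 mol/s
Reaction term: ξ·ΔH°_rxn = 12.353 × -88.1 = -1088.3 kJ/s
Sensible, feed 172→25 °C: -461.77 kJ/s
Outlet flows (mol/s): A 3.5941, B 12.353
Sensible, products 25→103 °C: 244.06 kJ/s
Q = ΔH = -1306 kJ/s = -1306 kW
Heat removed = 4701.6 MJ/h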